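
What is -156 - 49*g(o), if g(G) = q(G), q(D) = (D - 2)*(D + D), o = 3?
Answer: -450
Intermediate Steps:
q(D) = 2*D*(-2 + D) (q(D) = (-2 + D)*(2*D) = 2*D*(-2 + D))
g(G) = 2*G*(-2 + G)
-156 - 49*g(o) = -156 - 98*3*(-2 + 3) = -156 - 98*3 = -156 - 49*6 = -156 - 294 = -450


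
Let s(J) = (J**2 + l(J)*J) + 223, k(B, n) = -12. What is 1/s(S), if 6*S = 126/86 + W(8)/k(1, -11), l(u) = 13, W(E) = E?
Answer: 599076/134640943 ≈ 0.0044494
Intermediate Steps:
S = 103/774 (S = (126/86 + 8/(-12))/6 = (126*(1/86) + 8*(-1/12))/6 = (63/43 - 2/3)/6 = (1/6)*(103/129) = 103/774 ≈ 0.13307)
s(J) = 223 + J**2 + 13*J (s(J) = (J**2 + 13*J) + 223 = 223 + J**2 + 13*J)
1/s(S) = 1/(223 + (103/774)**2 + 13*(103/774)) = 1/(223 + 10609/599076 + 1339/774) = 1/(134640943/599076) = 599076/134640943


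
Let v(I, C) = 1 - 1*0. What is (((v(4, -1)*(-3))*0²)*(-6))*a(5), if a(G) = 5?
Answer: 0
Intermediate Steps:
v(I, C) = 1 (v(I, C) = 1 + 0 = 1)
(((v(4, -1)*(-3))*0²)*(-6))*a(5) = (((1*(-3))*0²)*(-6))*5 = (-3*0*(-6))*5 = (0*(-6))*5 = 0*5 = 0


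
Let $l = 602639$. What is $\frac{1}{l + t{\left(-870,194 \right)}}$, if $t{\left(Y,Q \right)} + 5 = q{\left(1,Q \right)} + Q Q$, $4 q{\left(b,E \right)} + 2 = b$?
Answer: $\frac{4}{2561079} \approx 1.5618 \cdot 10^{-6}$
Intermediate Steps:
$q{\left(b,E \right)} = - \frac{1}{2} + \frac{b}{4}$
$t{\left(Y,Q \right)} = - \frac{21}{4} + Q^{2}$ ($t{\left(Y,Q \right)} = -5 + \left(\left(- \frac{1}{2} + \frac{1}{4} \cdot 1\right) + Q Q\right) = -5 + \left(\left(- \frac{1}{2} + \frac{1}{4}\right) + Q^{2}\right) = -5 + \left(- \frac{1}{4} + Q^{2}\right) = - \frac{21}{4} + Q^{2}$)
$\frac{1}{l + t{\left(-870,194 \right)}} = \frac{1}{602639 - \left(\frac{21}{4} - 194^{2}\right)} = \frac{1}{602639 + \left(- \frac{21}{4} + 37636\right)} = \frac{1}{602639 + \frac{150523}{4}} = \frac{1}{\frac{2561079}{4}} = \frac{4}{2561079}$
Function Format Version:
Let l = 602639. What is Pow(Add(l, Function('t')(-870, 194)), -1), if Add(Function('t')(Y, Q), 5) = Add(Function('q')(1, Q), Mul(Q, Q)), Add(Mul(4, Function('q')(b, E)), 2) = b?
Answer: Rational(4, 2561079) ≈ 1.5618e-6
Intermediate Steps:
Function('q')(b, E) = Add(Rational(-1, 2), Mul(Rational(1, 4), b))
Function('t')(Y, Q) = Add(Rational(-21, 4), Pow(Q, 2)) (Function('t')(Y, Q) = Add(-5, Add(Add(Rational(-1, 2), Mul(Rational(1, 4), 1)), Mul(Q, Q))) = Add(-5, Add(Add(Rational(-1, 2), Rational(1, 4)), Pow(Q, 2))) = Add(-5, Add(Rational(-1, 4), Pow(Q, 2))) = Add(Rational(-21, 4), Pow(Q, 2)))
Pow(Add(l, Function('t')(-870, 194)), -1) = Pow(Add(602639, Add(Rational(-21, 4), Pow(194, 2))), -1) = Pow(Add(602639, Add(Rational(-21, 4), 37636)), -1) = Pow(Add(602639, Rational(150523, 4)), -1) = Pow(Rational(2561079, 4), -1) = Rational(4, 2561079)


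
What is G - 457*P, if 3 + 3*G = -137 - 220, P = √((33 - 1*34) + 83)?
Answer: -120 - 457*√82 ≈ -4258.3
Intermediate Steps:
P = √82 (P = √((33 - 34) + 83) = √(-1 + 83) = √82 ≈ 9.0554)
G = -120 (G = -1 + (-137 - 220)/3 = -1 + (⅓)*(-357) = -1 - 119 = -120)
G - 457*P = -120 - 457*√82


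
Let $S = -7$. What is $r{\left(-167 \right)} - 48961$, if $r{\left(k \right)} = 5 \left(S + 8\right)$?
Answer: $-48956$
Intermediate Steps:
$r{\left(k \right)} = 5$ ($r{\left(k \right)} = 5 \left(-7 + 8\right) = 5 \cdot 1 = 5$)
$r{\left(-167 \right)} - 48961 = 5 - 48961 = -48956$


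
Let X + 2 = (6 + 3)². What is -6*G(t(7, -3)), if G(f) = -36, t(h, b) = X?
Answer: 216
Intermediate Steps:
X = 79 (X = -2 + (6 + 3)² = -2 + 9² = -2 + 81 = 79)
t(h, b) = 79
-6*G(t(7, -3)) = -6*(-36) = 216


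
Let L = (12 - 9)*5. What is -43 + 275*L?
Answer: 4082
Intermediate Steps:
L = 15 (L = 3*5 = 15)
-43 + 275*L = -43 + 275*15 = -43 + 4125 = 4082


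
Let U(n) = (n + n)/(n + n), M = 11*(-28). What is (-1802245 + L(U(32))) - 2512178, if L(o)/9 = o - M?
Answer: -4311642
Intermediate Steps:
M = -308
U(n) = 1 (U(n) = (2*n)/((2*n)) = (2*n)*(1/(2*n)) = 1)
L(o) = 2772 + 9*o (L(o) = 9*(o - 1*(-308)) = 9*(o + 308) = 9*(308 + o) = 2772 + 9*o)
(-1802245 + L(U(32))) - 2512178 = (-1802245 + (2772 + 9*1)) - 2512178 = (-1802245 + (2772 + 9)) - 2512178 = (-1802245 + 2781) - 2512178 = -1799464 - 2512178 = -4311642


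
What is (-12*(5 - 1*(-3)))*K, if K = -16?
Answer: 1536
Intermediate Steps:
(-12*(5 - 1*(-3)))*K = -12*(5 - 1*(-3))*(-16) = -12*(5 + 3)*(-16) = -12*8*(-16) = -6*16*(-16) = -96*(-16) = 1536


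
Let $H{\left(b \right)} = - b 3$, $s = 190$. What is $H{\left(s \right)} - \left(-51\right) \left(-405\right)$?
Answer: $-21225$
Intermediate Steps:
$H{\left(b \right)} = - 3 b$
$H{\left(s \right)} - \left(-51\right) \left(-405\right) = \left(-3\right) 190 - \left(-51\right) \left(-405\right) = -570 - 20655 = -21225$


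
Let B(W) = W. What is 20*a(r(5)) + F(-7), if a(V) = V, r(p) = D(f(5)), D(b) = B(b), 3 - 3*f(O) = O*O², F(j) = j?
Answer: -2461/3 ≈ -820.33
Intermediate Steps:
f(O) = 1 - O³/3 (f(O) = 1 - O*O²/3 = 1 - O³/3)
D(b) = b
r(p) = -122/3 (r(p) = 1 - ⅓*5³ = 1 - ⅓*125 = 1 - 125/3 = -122/3)
20*a(r(5)) + F(-7) = 20*(-122/3) - 7 = -2440/3 - 7 = -2461/3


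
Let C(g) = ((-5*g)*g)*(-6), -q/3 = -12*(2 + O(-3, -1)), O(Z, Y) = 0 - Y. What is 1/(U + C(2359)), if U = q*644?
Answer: 1/167015982 ≈ 5.9875e-9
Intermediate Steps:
O(Z, Y) = -Y
q = 108 (q = -(-36)*(2 - 1*(-1)) = -(-36)*(2 + 1) = -(-36)*3 = -3*(-36) = 108)
C(g) = 30*g² (C(g) = -5*g²*(-6) = 30*g²)
U = 69552 (U = 108*644 = 69552)
1/(U + C(2359)) = 1/(69552 + 30*2359²) = 1/(69552 + 30*5564881) = 1/(69552 + 166946430) = 1/167015982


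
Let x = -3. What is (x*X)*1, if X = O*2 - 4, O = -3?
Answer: 30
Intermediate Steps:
X = -10 (X = -3*2 - 4 = -6 - 4 = -10)
(x*X)*1 = -3*(-10)*1 = 30*1 = 30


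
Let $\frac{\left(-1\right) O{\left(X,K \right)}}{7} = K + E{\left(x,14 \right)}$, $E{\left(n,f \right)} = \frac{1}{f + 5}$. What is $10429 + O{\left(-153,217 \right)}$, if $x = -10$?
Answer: $\frac{169283}{19} \approx 8909.6$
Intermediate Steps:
$E{\left(n,f \right)} = \frac{1}{5 + f}$
$O{\left(X,K \right)} = - \frac{7}{19} - 7 K$ ($O{\left(X,K \right)} = - 7 \left(K + \frac{1}{5 + 14}\right) = - 7 \left(K + \frac{1}{19}\right) = - 7 \left(\frac{1}{19} + K\right) = - \frac{7}{19} - 7 K$)
$10429 + O{\left(-153,217 \right)} = 10429 - \frac{28868}{19} = \frac{169283}{19}$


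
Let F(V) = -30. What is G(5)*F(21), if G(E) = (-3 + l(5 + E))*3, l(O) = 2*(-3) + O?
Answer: -90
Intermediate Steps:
l(O) = -6 + O
G(E) = -12 + 3*E (G(E) = (-3 + (-6 + (5 + E)))*3 = (-3 + (-1 + E))*3 = (-4 + E)*3 = -12 + 3*E)
G(5)*F(21) = (-12 + 3*5)*(-30) = (-12 + 15)*(-30) = 3*(-30) = -90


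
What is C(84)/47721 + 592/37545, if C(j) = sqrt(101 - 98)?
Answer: 592/37545 + sqrt(3)/47721 ≈ 0.015804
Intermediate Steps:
C(j) = sqrt(3)
C(84)/47721 + 592/37545 = sqrt(3)/47721 + 592/37545 = 592/37545 + sqrt(3)/47721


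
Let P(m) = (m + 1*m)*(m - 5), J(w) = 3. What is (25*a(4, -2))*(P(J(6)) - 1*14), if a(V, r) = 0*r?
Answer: 0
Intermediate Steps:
a(V, r) = 0
P(m) = 2*m*(-5 + m) (P(m) = (m + m)*(-5 + m) = (2*m)*(-5 + m) = 2*m*(-5 + m))
(25*a(4, -2))*(P(J(6)) - 1*14) = (25*0)*(2*3*(-5 + 3) - 1*14) = 0*(2*3*(-2) - 14) = 0*(-12 - 14) = 0*(-26) = 0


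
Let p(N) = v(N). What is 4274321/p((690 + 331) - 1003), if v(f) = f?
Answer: 4274321/18 ≈ 2.3746e+5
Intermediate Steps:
p(N) = N
4274321/p((690 + 331) - 1003) = 4274321/((690 + 331) - 1003) = 4274321/(1021 - 1003) = 4274321/18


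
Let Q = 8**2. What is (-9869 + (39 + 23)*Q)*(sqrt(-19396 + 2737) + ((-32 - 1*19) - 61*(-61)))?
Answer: -21656670 - 17703*I*sqrt(1851) ≈ -2.1657e+7 - 7.6164e+5*I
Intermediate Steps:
Q = 64
(-9869 + (39 + 23)*Q)*(sqrt(-19396 + 2737) + ((-32 - 1*19) - 61*(-61))) = (-9869 + (39 + 23)*64)*(sqrt(-19396 + 2737) + ((-32 - 1*19) - 61*(-61))) = (-9869 + 62*64)*(sqrt(-16659) + ((-32 - 19) + 3721)) = (-9869 + 3968)*(3*I*sqrt(1851) + (-51 + 3721)) = -5901*(3*I*sqrt(1851) + 3670) = -5901*(3670 + 3*I*sqrt(1851)) = -21656670 - 17703*I*sqrt(1851)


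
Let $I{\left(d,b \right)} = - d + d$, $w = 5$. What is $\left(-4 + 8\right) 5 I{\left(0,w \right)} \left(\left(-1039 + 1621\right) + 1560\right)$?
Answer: $0$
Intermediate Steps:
$I{\left(d,b \right)} = 0$
$\left(-4 + 8\right) 5 I{\left(0,w \right)} \left(\left(-1039 + 1621\right) + 1560\right) = \left(-4 + 8\right) 5 \cdot 0 \left(\left(-1039 + 1621\right) + 1560\right) = 4 \cdot 0 \left(582 + 1560\right) = 0 \cdot 2142 = 0$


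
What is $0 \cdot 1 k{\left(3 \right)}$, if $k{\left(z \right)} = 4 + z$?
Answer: $0$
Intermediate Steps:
$0 \cdot 1 k{\left(3 \right)} = 0 \cdot 1 \left(4 + 3\right) = 0 \cdot 7 = 0$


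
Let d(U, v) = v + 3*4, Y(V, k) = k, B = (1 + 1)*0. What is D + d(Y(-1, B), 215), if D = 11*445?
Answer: 5122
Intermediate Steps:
B = 0 (B = 2*0 = 0)
d(U, v) = 12 + v (d(U, v) = v + 12 = 12 + v)
D = 4895
D + d(Y(-1, B), 215) = 4895 + (12 + 215) = 4895 + 227 = 5122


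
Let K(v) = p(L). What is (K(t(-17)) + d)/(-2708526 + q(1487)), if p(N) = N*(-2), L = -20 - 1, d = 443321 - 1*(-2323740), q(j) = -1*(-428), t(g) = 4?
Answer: -2767103/2708098 ≈ -1.0218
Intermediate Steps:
q(j) = 428
d = 2767061 (d = 443321 + 2323740 = 2767061)
L = -21
p(N) = -2*N
K(v) = 42 (K(v) = -2*(-21) = 42)
(K(t(-17)) + d)/(-2708526 + q(1487)) = (42 + 2767061)/(-2708526 + 428) = 2767103/(-2708098) = 2767103*(-1/2708098) = -2767103/2708098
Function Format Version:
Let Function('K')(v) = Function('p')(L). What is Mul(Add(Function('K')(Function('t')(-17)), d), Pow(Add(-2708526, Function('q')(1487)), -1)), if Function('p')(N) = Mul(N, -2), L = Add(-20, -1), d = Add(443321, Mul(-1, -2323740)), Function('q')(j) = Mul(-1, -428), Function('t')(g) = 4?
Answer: Rational(-2767103, 2708098) ≈ -1.0218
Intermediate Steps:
Function('q')(j) = 428
d = 2767061 (d = Add(443321, 2323740) = 2767061)
L = -21
Function('p')(N) = Mul(-2, N)
Function('K')(v) = 42 (Function('K')(v) = Mul(-2, -21) = 42)
Mul(Add(Function('K')(Function('t')(-17)), d), Pow(Add(-2708526, Function('q')(1487)), -1)) = Mul(Add(42, 2767061), Pow(Add(-2708526, 428), -1)) = Mul(2767103, Pow(-2708098, -1)) = Mul(2767103, Rational(-1, 2708098)) = Rational(-2767103, 2708098)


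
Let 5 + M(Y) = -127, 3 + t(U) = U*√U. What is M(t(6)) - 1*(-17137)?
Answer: 17005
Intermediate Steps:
t(U) = -3 + U^(3/2) (t(U) = -3 + U*√U = -3 + U^(3/2))
M(Y) = -132 (M(Y) = -5 - 127 = -132)
M(t(6)) - 1*(-17137) = -132 - 1*(-17137) = -132 + 17137 = 17005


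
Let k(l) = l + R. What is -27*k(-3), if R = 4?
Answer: -27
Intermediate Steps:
k(l) = 4 + l (k(l) = l + 4 = 4 + l)
-27*k(-3) = -27*(4 - 3) = -27*1 = -27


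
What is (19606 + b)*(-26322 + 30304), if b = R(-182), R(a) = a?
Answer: 77346368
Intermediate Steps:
b = -182
(19606 + b)*(-26322 + 30304) = (19606 - 182)*(-26322 + 30304) = 19424*3982 = 77346368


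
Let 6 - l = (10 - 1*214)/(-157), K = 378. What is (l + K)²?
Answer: 3610087056/24649 ≈ 1.4646e+5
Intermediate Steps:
l = 738/157 (l = 6 - (10 - 1*214)/(-157) = 6 - (10 - 214)*(-1)/157 = 6 - (-204)*(-1)/157 = 6 - 1*204/157 = 6 - 204/157 = 738/157 ≈ 4.7006)
(l + K)² = (738/157 + 378)² = (60084/157)² = 3610087056/24649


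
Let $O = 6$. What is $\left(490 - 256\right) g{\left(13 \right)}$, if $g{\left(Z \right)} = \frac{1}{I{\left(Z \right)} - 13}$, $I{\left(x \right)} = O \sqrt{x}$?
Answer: $\frac{234}{23} + \frac{108 \sqrt{13}}{23} \approx 27.104$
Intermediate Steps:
$I{\left(x \right)} = 6 \sqrt{x}$
$g{\left(Z \right)} = \frac{1}{-13 + 6 \sqrt{Z}}$ ($g{\left(Z \right)} = \frac{1}{6 \sqrt{Z} - 13} = \frac{1}{-13 + 6 \sqrt{Z}}$)
$\left(490 - 256\right) g{\left(13 \right)} = \frac{490 - 256}{-13 + 6 \sqrt{13}} = \frac{234}{-13 + 6 \sqrt{13}}$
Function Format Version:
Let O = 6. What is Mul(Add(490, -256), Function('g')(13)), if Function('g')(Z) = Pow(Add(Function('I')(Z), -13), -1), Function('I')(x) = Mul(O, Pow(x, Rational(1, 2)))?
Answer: Add(Rational(234, 23), Mul(Rational(108, 23), Pow(13, Rational(1, 2)))) ≈ 27.104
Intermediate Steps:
Function('I')(x) = Mul(6, Pow(x, Rational(1, 2)))
Function('g')(Z) = Pow(Add(-13, Mul(6, Pow(Z, Rational(1, 2)))), -1) (Function('g')(Z) = Pow(Add(Mul(6, Pow(Z, Rational(1, 2))), -13), -1) = Pow(Add(-13, Mul(6, Pow(Z, Rational(1, 2)))), -1))
Mul(Add(490, -256), Function('g')(13)) = Mul(Add(490, -256), Pow(Add(-13, Mul(6, Pow(13, Rational(1, 2)))), -1)) = Mul(234, Pow(Add(-13, Mul(6, Pow(13, Rational(1, 2)))), -1))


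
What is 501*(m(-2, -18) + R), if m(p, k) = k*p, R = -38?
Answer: -1002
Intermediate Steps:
501*(m(-2, -18) + R) = 501*(-18*(-2) - 38) = 501*(36 - 38) = 501*(-2) = -1002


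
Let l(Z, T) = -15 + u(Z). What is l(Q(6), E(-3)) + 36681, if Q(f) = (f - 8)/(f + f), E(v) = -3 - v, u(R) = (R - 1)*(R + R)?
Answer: 659995/18 ≈ 36666.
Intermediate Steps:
u(R) = 2*R*(-1 + R) (u(R) = (-1 + R)*(2*R) = 2*R*(-1 + R))
Q(f) = (-8 + f)/(2*f) (Q(f) = (-8 + f)/((2*f)) = (-8 + f)*(1/(2*f)) = (-8 + f)/(2*f))
l(Z, T) = -15 + 2*Z*(-1 + Z)
l(Q(6), E(-3)) + 36681 = (-15 + 2*((1/2)*(-8 + 6)/6)*(-1 + (1/2)*(-8 + 6)/6)) + 36681 = (-15 + 2*((1/2)*(1/6)*(-2))*(-1 + (1/2)*(1/6)*(-2))) + 36681 = (-15 + 2*(-1/6)*(-1 - 1/6)) + 36681 = (-15 + 2*(-1/6)*(-7/6)) + 36681 = (-15 + 7/18) + 36681 = -263/18 + 36681 = 659995/18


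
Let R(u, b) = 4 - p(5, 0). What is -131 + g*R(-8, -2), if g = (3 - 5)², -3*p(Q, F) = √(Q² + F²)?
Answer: -325/3 ≈ -108.33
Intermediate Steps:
p(Q, F) = -√(F² + Q²)/3 (p(Q, F) = -√(Q² + F²)/3 = -√(F² + Q²)/3)
R(u, b) = 17/3 (R(u, b) = 4 - (-1)*√(0² + 5²)/3 = 4 - (-1)*√(0 + 25)/3 = 4 - (-1)*√25/3 = 4 - (-1)*5/3 = 4 - 1*(-5/3) = 4 + 5/3 = 17/3)
g = 4 (g = (-2)² = 4)
-131 + g*R(-8, -2) = -131 + 4*(17/3) = -131 + 68/3 = -325/3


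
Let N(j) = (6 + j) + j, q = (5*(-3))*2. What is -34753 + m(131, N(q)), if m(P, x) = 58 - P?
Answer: -34826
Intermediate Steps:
q = -30 (q = -15*2 = -30)
N(j) = 6 + 2*j
-34753 + m(131, N(q)) = -34753 + (58 - 1*131) = -34753 + (58 - 131) = -34753 - 73 = -34826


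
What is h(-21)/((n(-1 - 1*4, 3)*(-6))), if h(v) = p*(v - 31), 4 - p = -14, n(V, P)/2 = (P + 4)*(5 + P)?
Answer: 39/28 ≈ 1.3929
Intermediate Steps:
n(V, P) = 2*(4 + P)*(5 + P) (n(V, P) = 2*((P + 4)*(5 + P)) = 2*((4 + P)*(5 + P)) = 2*(4 + P)*(5 + P))
p = 18 (p = 4 - 1*(-14) = 4 + 14 = 18)
h(v) = -558 + 18*v (h(v) = 18*(v - 31) = 18*(-31 + v) = -558 + 18*v)
h(-21)/((n(-1 - 1*4, 3)*(-6))) = (-558 + 18*(-21))/(((40 + 2*3**2 + 18*3)*(-6))) = (-558 - 378)/(((40 + 2*9 + 54)*(-6))) = -936*(-1/(6*(40 + 18 + 54))) = -936/(112*(-6)) = -936/(-672) = -936*(-1/672) = 39/28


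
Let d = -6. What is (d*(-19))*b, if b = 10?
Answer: 1140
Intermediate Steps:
(d*(-19))*b = -6*(-19)*10 = 114*10 = 1140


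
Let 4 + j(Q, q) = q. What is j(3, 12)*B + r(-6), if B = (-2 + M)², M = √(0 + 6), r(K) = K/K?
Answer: 81 - 32*√6 ≈ 2.6163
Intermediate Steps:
r(K) = 1
j(Q, q) = -4 + q
M = √6 ≈ 2.4495
B = (-2 + √6)² ≈ 0.20204
j(3, 12)*B + r(-6) = (-4 + 12)*(2 - √6)² + 1 = 8*(2 - √6)² + 1 = 1 + 8*(2 - √6)²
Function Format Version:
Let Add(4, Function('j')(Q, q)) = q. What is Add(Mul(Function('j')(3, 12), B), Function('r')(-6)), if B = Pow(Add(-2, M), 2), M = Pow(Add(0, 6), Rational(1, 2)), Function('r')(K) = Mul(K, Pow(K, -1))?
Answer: Add(81, Mul(-32, Pow(6, Rational(1, 2)))) ≈ 2.6163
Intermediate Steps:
Function('r')(K) = 1
Function('j')(Q, q) = Add(-4, q)
M = Pow(6, Rational(1, 2)) ≈ 2.4495
B = Pow(Add(-2, Pow(6, Rational(1, 2))), 2) ≈ 0.20204
Add(Mul(Function('j')(3, 12), B), Function('r')(-6)) = Add(Mul(Add(-4, 12), Pow(Add(2, Mul(-1, Pow(6, Rational(1, 2)))), 2)), 1) = Add(Mul(8, Pow(Add(2, Mul(-1, Pow(6, Rational(1, 2)))), 2)), 1) = Add(1, Mul(8, Pow(Add(2, Mul(-1, Pow(6, Rational(1, 2)))), 2)))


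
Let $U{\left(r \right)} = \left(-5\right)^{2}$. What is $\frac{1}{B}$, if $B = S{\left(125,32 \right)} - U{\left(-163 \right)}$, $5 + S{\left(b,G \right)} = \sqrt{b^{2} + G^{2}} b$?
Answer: $\frac{6}{52027945} + \frac{5 \sqrt{16649}}{10405589} \approx 6.2116 \cdot 10^{-5}$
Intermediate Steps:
$U{\left(r \right)} = 25$
$S{\left(b,G \right)} = -5 + b \sqrt{G^{2} + b^{2}}$ ($S{\left(b,G \right)} = -5 + \sqrt{b^{2} + G^{2}} b = -5 + \sqrt{G^{2} + b^{2}} b = -5 + b \sqrt{G^{2} + b^{2}}$)
$B = -30 + 125 \sqrt{16649}$ ($B = \left(-5 + 125 \sqrt{32^{2} + 125^{2}}\right) - 25 = \left(-5 + 125 \sqrt{1024 + 15625}\right) - 25 = \left(-5 + 125 \sqrt{16649}\right) - 25 = -30 + 125 \sqrt{16649} \approx 16099.0$)
$\frac{1}{B} = \frac{1}{-30 + 125 \sqrt{16649}}$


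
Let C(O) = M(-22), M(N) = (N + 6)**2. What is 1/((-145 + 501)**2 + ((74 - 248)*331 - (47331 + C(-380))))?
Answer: 1/21555 ≈ 4.6393e-5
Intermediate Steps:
M(N) = (6 + N)**2
C(O) = 256 (C(O) = (6 - 22)**2 = (-16)**2 = 256)
1/((-145 + 501)**2 + ((74 - 248)*331 - (47331 + C(-380)))) = 1/((-145 + 501)**2 + ((74 - 248)*331 - (47331 + 256))) = 1/(356**2 + (-174*331 - 1*47587)) = 1/(126736 + (-57594 - 47587)) = 1/(126736 - 105181) = 1/21555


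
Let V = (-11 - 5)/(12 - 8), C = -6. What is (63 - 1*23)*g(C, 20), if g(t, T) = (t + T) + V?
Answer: 400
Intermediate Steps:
V = -4 (V = -16/4 = -16*¼ = -4)
g(t, T) = -4 + T + t (g(t, T) = (t + T) - 4 = (T + t) - 4 = -4 + T + t)
(63 - 1*23)*g(C, 20) = (63 - 1*23)*(-4 + 20 - 6) = (63 - 23)*10 = 40*10 = 400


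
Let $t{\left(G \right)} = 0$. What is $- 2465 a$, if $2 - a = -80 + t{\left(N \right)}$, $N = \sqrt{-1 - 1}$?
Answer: $-202130$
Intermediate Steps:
$N = i \sqrt{2}$ ($N = \sqrt{-2} = i \sqrt{2} \approx 1.4142 i$)
$a = 82$ ($a = 2 - \left(-80 + 0\right) = 2 - -80 = 2 + 80 = 82$)
$- 2465 a = \left(-2465\right) 82 = -202130$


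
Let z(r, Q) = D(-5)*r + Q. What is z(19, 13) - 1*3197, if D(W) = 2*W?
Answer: -3374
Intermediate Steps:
z(r, Q) = Q - 10*r (z(r, Q) = (2*(-5))*r + Q = -10*r + Q = Q - 10*r)
z(19, 13) - 1*3197 = (13 - 10*19) - 1*3197 = (13 - 190) - 3197 = -177 - 3197 = -3374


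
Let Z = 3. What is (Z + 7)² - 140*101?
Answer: -14040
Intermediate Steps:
(Z + 7)² - 140*101 = (3 + 7)² - 140*101 = 10² - 14140 = 100 - 14140 = -14040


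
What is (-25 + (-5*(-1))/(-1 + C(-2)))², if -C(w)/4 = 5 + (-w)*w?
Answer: 676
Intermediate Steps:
C(w) = -20 + 4*w² (C(w) = -4*(5 + (-w)*w) = -4*(5 - w²) = -20 + 4*w²)
(-25 + (-5*(-1))/(-1 + C(-2)))² = (-25 + (-5*(-1))/(-1 + (-20 + 4*(-2)²)))² = (-25 + 5/(-1 + (-20 + 4*4)))² = (-25 + 5/(-1 + (-20 + 16)))² = (-25 + 5/(-1 - 4))² = (-25 + 5/(-5))² = (-25 + 5*(-⅕))² = (-25 - 1)² = (-26)² = 676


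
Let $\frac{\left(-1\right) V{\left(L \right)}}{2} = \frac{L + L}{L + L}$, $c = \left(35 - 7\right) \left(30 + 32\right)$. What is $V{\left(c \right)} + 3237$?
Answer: $3235$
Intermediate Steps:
$c = 1736$ ($c = 28 \cdot 62 = 1736$)
$V{\left(L \right)} = -2$ ($V{\left(L \right)} = - 2 \frac{L + L}{L + L} = - 2 \frac{2 L}{2 L} = - 2 \cdot 2 L \frac{1}{2 L} = \left(-2\right) 1 = -2$)
$V{\left(c \right)} + 3237 = -2 + 3237 = 3235$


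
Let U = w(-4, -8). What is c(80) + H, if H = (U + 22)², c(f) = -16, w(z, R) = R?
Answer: 180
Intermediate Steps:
U = -8
H = 196 (H = (-8 + 22)² = 14² = 196)
c(80) + H = -16 + 196 = 180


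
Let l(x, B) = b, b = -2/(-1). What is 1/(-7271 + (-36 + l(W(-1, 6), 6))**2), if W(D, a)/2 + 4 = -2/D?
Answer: -1/6115 ≈ -0.00016353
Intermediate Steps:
W(D, a) = -8 - 4/D (W(D, a) = -8 + 2*(-2/D) = -8 - 4/D)
b = 2 (b = -2*(-1) = 2)
l(x, B) = 2
1/(-7271 + (-36 + l(W(-1, 6), 6))**2) = 1/(-7271 + (-36 + 2)**2) = 1/(-7271 + (-34)**2) = 1/(-7271 + 1156) = 1/(-6115) = -1/6115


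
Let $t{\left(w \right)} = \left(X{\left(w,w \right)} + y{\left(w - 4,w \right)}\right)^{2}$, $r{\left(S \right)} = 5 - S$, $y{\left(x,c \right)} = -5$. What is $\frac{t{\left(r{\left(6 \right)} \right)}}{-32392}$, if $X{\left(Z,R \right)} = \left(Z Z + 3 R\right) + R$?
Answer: $- \frac{8}{4049} \approx -0.0019758$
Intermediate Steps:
$X{\left(Z,R \right)} = Z^{2} + 4 R$ ($X{\left(Z,R \right)} = \left(Z^{2} + 3 R\right) + R = Z^{2} + 4 R$)
$t{\left(w \right)} = \left(-5 + w^{2} + 4 w\right)^{2}$ ($t{\left(w \right)} = \left(\left(w^{2} + 4 w\right) - 5\right)^{2} = \left(-5 + w^{2} + 4 w\right)^{2}$)
$\frac{t{\left(r{\left(6 \right)} \right)}}{-32392} = \frac{\left(-5 + \left(5 - 6\right)^{2} + 4 \left(5 - 6\right)\right)^{2}}{-32392} = \left(-5 + \left(5 - 6\right)^{2} + 4 \left(5 - 6\right)\right)^{2} \left(- \frac{1}{32392}\right) = \left(-5 + \left(-1\right)^{2} + 4 \left(-1\right)\right)^{2} \left(- \frac{1}{32392}\right) = \left(-5 + 1 - 4\right)^{2} \left(- \frac{1}{32392}\right) = \left(-8\right)^{2} \left(- \frac{1}{32392}\right) = 64 \left(- \frac{1}{32392}\right) = - \frac{8}{4049}$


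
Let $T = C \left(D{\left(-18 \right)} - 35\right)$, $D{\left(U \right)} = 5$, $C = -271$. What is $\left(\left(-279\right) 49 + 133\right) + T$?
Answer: $-5408$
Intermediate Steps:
$T = 8130$ ($T = - 271 \left(5 - 35\right) = \left(-271\right) \left(-30\right) = 8130$)
$\left(\left(-279\right) 49 + 133\right) + T = \left(\left(-279\right) 49 + 133\right) + 8130 = \left(-13671 + 133\right) + 8130 = -13538 + 8130 = -5408$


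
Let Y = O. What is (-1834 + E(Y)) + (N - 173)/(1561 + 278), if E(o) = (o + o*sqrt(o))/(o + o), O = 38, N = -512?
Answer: -6744983/3678 + sqrt(38)/2 ≈ -1830.8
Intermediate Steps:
Y = 38
E(o) = (o + o**(3/2))/(2*o) (E(o) = (o + o**(3/2))/((2*o)) = (o + o**(3/2))*(1/(2*o)) = (o + o**(3/2))/(2*o))
(-1834 + E(Y)) + (N - 173)/(1561 + 278) = (-1834 + (1/2 + sqrt(38)/2)) + (-512 - 173)/(1561 + 278) = (-3667/2 + sqrt(38)/2) - 685/1839 = -6744983/3678 + sqrt(38)/2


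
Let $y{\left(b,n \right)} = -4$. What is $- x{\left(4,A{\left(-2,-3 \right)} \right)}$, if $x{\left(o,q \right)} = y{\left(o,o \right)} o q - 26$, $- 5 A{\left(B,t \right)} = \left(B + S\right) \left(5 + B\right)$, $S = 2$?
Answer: $26$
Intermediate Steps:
$A{\left(B,t \right)} = - \frac{\left(2 + B\right) \left(5 + B\right)}{5}$ ($A{\left(B,t \right)} = - \frac{\left(B + 2\right) \left(5 + B\right)}{5} = - \frac{\left(2 + B\right) \left(5 + B\right)}{5}$)
$x{\left(o,q \right)} = -26 - 4 o q$ ($x{\left(o,q \right)} = - 4 o q - 26 = -26 - 4 o q$)
$- x{\left(4,A{\left(-2,-3 \right)} \right)} = - (-26 - 16 \left(-2 - - \frac{14}{5} - \frac{\left(-2\right)^{2}}{5}\right)) = - (-26 - 16 \left(-2 + \frac{14}{5} - \frac{4}{5}\right)) = - (-26 - 16 \cdot 0) = - (-26 + 0) = \left(-1\right) \left(-26\right) = 26$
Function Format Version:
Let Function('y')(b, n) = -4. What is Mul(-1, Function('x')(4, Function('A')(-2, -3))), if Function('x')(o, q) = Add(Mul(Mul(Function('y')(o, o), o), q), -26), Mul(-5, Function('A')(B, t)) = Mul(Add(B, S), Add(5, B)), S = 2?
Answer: 26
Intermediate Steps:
Function('A')(B, t) = Mul(Rational(-1, 5), Add(2, B), Add(5, B)) (Function('A')(B, t) = Mul(Rational(-1, 5), Mul(Add(B, 2), Add(5, B))) = Mul(Rational(-1, 5), Mul(Add(2, B), Add(5, B))) = Mul(Rational(-1, 5), Add(2, B), Add(5, B)))
Function('x')(o, q) = Add(-26, Mul(-4, o, q)) (Function('x')(o, q) = Add(Mul(Mul(-4, o), q), -26) = Add(Mul(-4, o, q), -26) = Add(-26, Mul(-4, o, q)))
Mul(-1, Function('x')(4, Function('A')(-2, -3))) = Mul(-1, Add(-26, Mul(-4, 4, Add(-2, Mul(Rational(-7, 5), -2), Mul(Rational(-1, 5), Pow(-2, 2)))))) = Mul(-1, Add(-26, Mul(-4, 4, Add(-2, Rational(14, 5), Mul(Rational(-1, 5), 4))))) = Mul(-1, Add(-26, Mul(-4, 4, Add(-2, Rational(14, 5), Rational(-4, 5))))) = Mul(-1, Add(-26, Mul(-4, 4, 0))) = Mul(-1, Add(-26, 0)) = Mul(-1, -26) = 26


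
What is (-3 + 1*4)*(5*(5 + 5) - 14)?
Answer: 36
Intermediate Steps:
(-3 + 1*4)*(5*(5 + 5) - 14) = (-3 + 4)*(5*10 - 14) = 1*(50 - 14) = 1*36 = 36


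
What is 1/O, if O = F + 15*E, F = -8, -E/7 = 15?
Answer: -1/1583 ≈ -0.00063171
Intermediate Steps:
E = -105 (E = -7*15 = -105)
O = -1583 (O = -8 + 15*(-105) = -8 - 1575 = -1583)
1/O = 1/(-1583) = -1/1583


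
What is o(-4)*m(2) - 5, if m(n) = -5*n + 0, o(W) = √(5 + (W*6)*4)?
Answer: -5 - 10*I*√91 ≈ -5.0 - 95.394*I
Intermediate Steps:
o(W) = √(5 + 24*W) (o(W) = √(5 + (6*W)*4) = √(5 + 24*W))
m(n) = -5*n
o(-4)*m(2) - 5 = √(5 + 24*(-4))*(-5*2) - 5 = √(5 - 96)*(-10) - 5 = √(-91)*(-10) - 5 = (I*√91)*(-10) - 5 = -10*I*√91 - 5 = -5 - 10*I*√91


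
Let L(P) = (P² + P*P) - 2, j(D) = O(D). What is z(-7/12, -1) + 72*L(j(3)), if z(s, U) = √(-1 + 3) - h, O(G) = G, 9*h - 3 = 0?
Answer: 3455/3 + √2 ≈ 1153.1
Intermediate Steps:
h = ⅓ (h = ⅓ + (⅑)*0 = ⅓ + 0 = ⅓ ≈ 0.33333)
z(s, U) = -⅓ + √2 (z(s, U) = √(-1 + 3) - 1*⅓ = √2 - ⅓ = -⅓ + √2)
j(D) = D
L(P) = -2 + 2*P² (L(P) = (P² + P²) - 2 = 2*P² - 2 = -2 + 2*P²)
z(-7/12, -1) + 72*L(j(3)) = (-⅓ + √2) + 72*(-2 + 2*3²) = (-⅓ + √2) + 72*(-2 + 2*9) = (-⅓ + √2) + 72*(-2 + 18) = (-⅓ + √2) + 72*16 = (-⅓ + √2) + 1152 = 3455/3 + √2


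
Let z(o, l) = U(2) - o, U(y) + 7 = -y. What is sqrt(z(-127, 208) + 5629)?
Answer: sqrt(5747) ≈ 75.809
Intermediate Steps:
U(y) = -7 - y
z(o, l) = -9 - o (z(o, l) = (-7 - 1*2) - o = (-7 - 2) - o = -9 - o)
sqrt(z(-127, 208) + 5629) = sqrt((-9 - 1*(-127)) + 5629) = sqrt((-9 + 127) + 5629) = sqrt(118 + 5629) = sqrt(5747)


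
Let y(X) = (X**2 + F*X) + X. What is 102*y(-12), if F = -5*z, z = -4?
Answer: -11016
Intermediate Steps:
F = 20 (F = -5*(-4) = 20)
y(X) = X**2 + 21*X (y(X) = (X**2 + 20*X) + X = X**2 + 21*X)
102*y(-12) = 102*(-12*(21 - 12)) = 102*(-12*9) = 102*(-108) = -11016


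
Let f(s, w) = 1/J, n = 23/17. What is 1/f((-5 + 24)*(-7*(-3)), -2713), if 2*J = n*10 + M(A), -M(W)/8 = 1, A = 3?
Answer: 47/17 ≈ 2.7647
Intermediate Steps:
M(W) = -8 (M(W) = -8*1 = -8)
n = 23/17 (n = 23*(1/17) = 23/17 ≈ 1.3529)
J = 47/17 (J = ((23/17)*10 - 8)/2 = (230/17 - 8)/2 = (½)*(94/17) = 47/17 ≈ 2.7647)
f(s, w) = 17/47 (f(s, w) = 1/(47/17) = 17/47)
1/f((-5 + 24)*(-7*(-3)), -2713) = 1/(17/47) = 47/17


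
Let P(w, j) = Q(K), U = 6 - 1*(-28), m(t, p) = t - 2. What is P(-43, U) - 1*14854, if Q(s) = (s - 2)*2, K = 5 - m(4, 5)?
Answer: -14852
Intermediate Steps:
m(t, p) = -2 + t
U = 34 (U = 6 + 28 = 34)
K = 3 (K = 5 - (-2 + 4) = 5 - 1*2 = 5 - 2 = 3)
Q(s) = -4 + 2*s (Q(s) = (-2 + s)*2 = -4 + 2*s)
P(w, j) = 2 (P(w, j) = -4 + 2*3 = -4 + 6 = 2)
P(-43, U) - 1*14854 = 2 - 1*14854 = 2 - 14854 = -14852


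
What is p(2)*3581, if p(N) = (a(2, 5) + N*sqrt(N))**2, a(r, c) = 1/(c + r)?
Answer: 1407333/49 + 14324*sqrt(2)/7 ≈ 31615.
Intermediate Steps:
p(N) = (1/7 + N**(3/2))**2 (p(N) = (1/(5 + 2) + N*sqrt(N))**2 = (1/7 + N**(3/2))**2)
p(2)*3581 = ((1 + 7*2**(3/2))**2/49)*3581 = ((1 + 7*(2*sqrt(2)))**2/49)*3581 = ((1 + 14*sqrt(2))**2/49)*3581 = 3581*(1 + 14*sqrt(2))**2/49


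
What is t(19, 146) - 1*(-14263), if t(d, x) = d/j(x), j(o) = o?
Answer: 2082417/146 ≈ 14263.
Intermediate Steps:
t(d, x) = d/x
t(19, 146) - 1*(-14263) = 19/146 - 1*(-14263) = 19*(1/146) + 14263 = 19/146 + 14263 = 2082417/146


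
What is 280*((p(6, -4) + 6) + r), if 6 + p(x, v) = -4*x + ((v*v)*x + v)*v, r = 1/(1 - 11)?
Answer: -109788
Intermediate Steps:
r = -⅒ (r = 1/(-10) = -⅒ ≈ -0.10000)
p(x, v) = -6 - 4*x + v*(v + x*v²) (p(x, v) = -6 + (-4*x + ((v*v)*x + v)*v) = -6 + (-4*x + (v²*x + v)*v) = -6 + (-4*x + (x*v² + v)*v) = -6 + (-4*x + (v + x*v²)*v) = -6 + (-4*x + v*(v + x*v²)) = -6 - 4*x + v*(v + x*v²))
280*((p(6, -4) + 6) + r) = 280*(((-6 + (-4)² - 4*6 + 6*(-4)³) + 6) - ⅒) = 280*(((-6 + 16 - 24 + 6*(-64)) + 6) - ⅒) = 280*(((-6 + 16 - 24 - 384) + 6) - ⅒) = 280*((-398 + 6) - ⅒) = 280*(-392 - ⅒) = 280*(-3921/10) = -109788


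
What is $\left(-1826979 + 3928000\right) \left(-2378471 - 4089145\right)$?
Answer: $-13588597035936$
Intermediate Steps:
$\left(-1826979 + 3928000\right) \left(-2378471 - 4089145\right) = 2101021 \left(-6467616\right) = -13588597035936$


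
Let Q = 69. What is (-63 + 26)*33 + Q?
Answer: -1152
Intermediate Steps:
(-63 + 26)*33 + Q = (-63 + 26)*33 + 69 = -37*33 + 69 = -1221 + 69 = -1152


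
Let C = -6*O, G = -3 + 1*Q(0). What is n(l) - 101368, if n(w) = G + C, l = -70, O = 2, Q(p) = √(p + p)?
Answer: -101383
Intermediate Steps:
Q(p) = √2*√p (Q(p) = √(2*p) = √2*√p)
G = -3 (G = -3 + 1*(√2*√0) = -3 + 1*(√2*0) = -3 + 1*0 = -3 + 0 = -3)
C = -12 (C = -6*2 = -12)
n(w) = -15 (n(w) = -3 - 12 = -15)
n(l) - 101368 = -15 - 101368 = -101383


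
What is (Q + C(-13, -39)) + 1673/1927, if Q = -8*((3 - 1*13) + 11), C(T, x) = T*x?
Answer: 963246/1927 ≈ 499.87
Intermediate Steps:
Q = -8 (Q = -8*((3 - 13) + 11) = -8*(-10 + 11) = -8*1 = -8)
(Q + C(-13, -39)) + 1673/1927 = (-8 - 13*(-39)) + 1673/1927 = (-8 + 507) + 1673*(1/1927) = 499 + 1673/1927 = 963246/1927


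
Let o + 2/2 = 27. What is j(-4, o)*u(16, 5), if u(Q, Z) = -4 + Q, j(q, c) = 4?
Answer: 48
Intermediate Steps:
o = 26 (o = -1 + 27 = 26)
j(-4, o)*u(16, 5) = 4*(-4 + 16) = 4*12 = 48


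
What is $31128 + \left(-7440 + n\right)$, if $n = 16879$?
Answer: $40567$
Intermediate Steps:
$31128 + \left(-7440 + n\right) = 31128 + \left(-7440 + 16879\right) = 31128 + 9439 = 40567$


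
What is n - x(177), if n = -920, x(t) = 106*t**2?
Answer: -3321794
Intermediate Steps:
n - x(177) = -920 - 106*177**2 = -920 - 106*31329 = -920 - 1*3320874 = -920 - 3320874 = -3321794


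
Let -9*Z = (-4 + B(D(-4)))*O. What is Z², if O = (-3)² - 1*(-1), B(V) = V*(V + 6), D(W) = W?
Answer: 1600/9 ≈ 177.78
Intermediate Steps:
B(V) = V*(6 + V)
O = 10 (O = 9 + 1 = 10)
Z = 40/3 (Z = -(-4 - 4*(6 - 4))*10/9 = -(-4 - 4*2)*10/9 = -(-4 - 8)*10/9 = -(-4)*10/3 = -⅑*(-120) = 40/3 ≈ 13.333)
Z² = (40/3)² = 1600/9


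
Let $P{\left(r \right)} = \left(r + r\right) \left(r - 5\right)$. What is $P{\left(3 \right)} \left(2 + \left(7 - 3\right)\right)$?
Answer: $-72$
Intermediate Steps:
$P{\left(r \right)} = 2 r \left(-5 + r\right)$
$P{\left(3 \right)} \left(2 + \left(7 - 3\right)\right) = 2 \cdot 3 \left(-5 + 3\right) \left(2 + \left(7 - 3\right)\right) = 2 \cdot 3 \left(-2\right) \left(2 + 4\right) = \left(-12\right) 6 = -72$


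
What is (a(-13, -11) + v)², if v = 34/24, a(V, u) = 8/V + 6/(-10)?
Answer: 24649/608400 ≈ 0.040514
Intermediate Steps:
a(V, u) = -⅗ + 8/V (a(V, u) = 8/V + 6*(-⅒) = 8/V - ⅗ = -⅗ + 8/V)
v = 17/12 (v = (1/24)*34 = 17/12 ≈ 1.4167)
(a(-13, -11) + v)² = ((-⅗ + 8/(-13)) + 17/12)² = ((-⅗ + 8*(-1/13)) + 17/12)² = ((-⅗ - 8/13) + 17/12)² = (-79/65 + 17/12)² = (157/780)² = 24649/608400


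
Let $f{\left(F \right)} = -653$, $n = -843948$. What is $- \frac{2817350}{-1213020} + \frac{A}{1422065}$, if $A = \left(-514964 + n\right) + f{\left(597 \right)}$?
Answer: $\frac{47145505829}{34499865726} \approx 1.3665$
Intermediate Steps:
$A = -1359565$ ($A = \left(-514964 - 843948\right) - 653 = -1358912 - 653 = -1359565$)
$- \frac{2817350}{-1213020} + \frac{A}{1422065} = - \frac{2817350}{-1213020} - \frac{1359565}{1422065} = \left(-2817350\right) \left(- \frac{1}{1213020}\right) - \frac{271913}{284413} = \frac{281735}{121302} - \frac{271913}{284413} = \frac{47145505829}{34499865726}$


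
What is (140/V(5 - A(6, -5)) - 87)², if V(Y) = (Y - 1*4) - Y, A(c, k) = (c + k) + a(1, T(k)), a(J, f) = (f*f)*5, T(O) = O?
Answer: 14884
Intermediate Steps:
a(J, f) = 5*f² (a(J, f) = f²*5 = 5*f²)
A(c, k) = c + k + 5*k² (A(c, k) = (c + k) + 5*k² = c + k + 5*k²)
V(Y) = -4 (V(Y) = (Y - 4) - Y = (-4 + Y) - Y = -4)
(140/V(5 - A(6, -5)) - 87)² = (140/(-4) - 87)² = (140*(-¼) - 87)² = (-35 - 87)² = (-122)² = 14884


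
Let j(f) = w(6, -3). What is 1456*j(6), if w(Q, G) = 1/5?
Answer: 1456/5 ≈ 291.20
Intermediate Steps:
w(Q, G) = ⅕
j(f) = ⅕
1456*j(6) = 1456*(⅕) = 1456/5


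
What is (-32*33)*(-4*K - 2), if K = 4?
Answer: 19008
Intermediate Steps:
(-32*33)*(-4*K - 2) = (-32*33)*(-4*4 - 2) = -1056*(-16 - 2) = -1056*(-18) = 19008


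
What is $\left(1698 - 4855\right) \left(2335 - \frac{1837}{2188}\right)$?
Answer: $- \frac{16123250451}{2188} \approx -7.3689 \cdot 10^{6}$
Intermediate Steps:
$\left(1698 - 4855\right) \left(2335 - \frac{1837}{2188}\right) = - 3157 \left(2335 - \frac{1837}{2188}\right) = \left(-3157\right) \frac{5107143}{2188} = - \frac{16123250451}{2188}$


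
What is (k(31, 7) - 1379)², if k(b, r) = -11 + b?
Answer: 1846881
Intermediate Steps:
(k(31, 7) - 1379)² = ((-11 + 31) - 1379)² = (20 - 1379)² = (-1359)² = 1846881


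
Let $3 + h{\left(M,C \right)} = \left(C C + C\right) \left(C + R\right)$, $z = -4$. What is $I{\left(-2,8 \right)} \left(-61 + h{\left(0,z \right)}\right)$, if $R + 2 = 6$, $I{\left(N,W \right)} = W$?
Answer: $-512$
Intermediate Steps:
$R = 4$ ($R = -2 + 6 = 4$)
$h{\left(M,C \right)} = -3 + \left(4 + C\right) \left(C + C^{2}\right)$ ($h{\left(M,C \right)} = -3 + \left(C C + C\right) \left(C + 4\right) = -3 + \left(C^{2} + C\right) \left(4 + C\right) = -3 + \left(C + C^{2}\right) \left(4 + C\right) = -3 + \left(4 + C\right) \left(C + C^{2}\right)$)
$I{\left(-2,8 \right)} \left(-61 + h{\left(0,z \right)}\right) = 8 \left(-61 + \left(-3 + \left(-4\right)^{3} + 4 \left(-4\right) + 5 \left(-4\right)^{2}\right)\right) = 8 \left(-61 - 3\right) = 8 \left(-64\right) = -512$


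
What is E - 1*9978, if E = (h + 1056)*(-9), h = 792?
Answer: -26610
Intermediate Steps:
E = -16632 (E = (792 + 1056)*(-9) = 1848*(-9) = -16632)
E - 1*9978 = -16632 - 1*9978 = -16632 - 9978 = -26610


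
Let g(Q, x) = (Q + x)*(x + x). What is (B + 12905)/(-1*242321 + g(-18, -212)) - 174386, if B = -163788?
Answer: -25251116303/144801 ≈ -1.7439e+5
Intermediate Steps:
g(Q, x) = 2*x*(Q + x) (g(Q, x) = (Q + x)*(2*x) = 2*x*(Q + x))
(B + 12905)/(-1*242321 + g(-18, -212)) - 174386 = (-163788 + 12905)/(-1*242321 + 2*(-212)*(-18 - 212)) - 174386 = -150883/(-242321 + 2*(-212)*(-230)) - 174386 = -150883/(-242321 + 97520) - 174386 = -150883/(-144801) - 174386 = -150883*(-1/144801) - 174386 = 150883/144801 - 174386 = -25251116303/144801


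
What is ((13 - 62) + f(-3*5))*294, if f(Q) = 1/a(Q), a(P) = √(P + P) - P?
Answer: 294*(-49*√30 + 734*I)/(√30 - 15*I) ≈ -14389.0 - 6.3149*I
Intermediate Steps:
a(P) = -P + √2*√P (a(P) = √(2*P) - P = √2*√P - P = -P + √2*√P)
f(Q) = 1/(-Q + √2*√Q)
((13 - 62) + f(-3*5))*294 = ((13 - 62) + 1/(-(-3)*5 + √2*√(-3*5)))*294 = (-49 + 1/(-1*(-15) + √2*√(-15)))*294 = (-49 + 1/(15 + √2*(I*√15)))*294 = (-49 + 1/(15 + I*√30))*294 = -14406 + 294/(15 + I*√30)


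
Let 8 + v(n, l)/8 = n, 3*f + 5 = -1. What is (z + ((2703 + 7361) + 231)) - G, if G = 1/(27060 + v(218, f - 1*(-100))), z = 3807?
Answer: 405291479/28740 ≈ 14102.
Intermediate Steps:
f = -2 (f = -5/3 + (⅓)*(-1) = -5/3 - ⅓ = -2)
v(n, l) = -64 + 8*n
G = 1/28740 (G = 1/(27060 + (-64 + 8*218)) = 1/(27060 + (-64 + 1744)) = 1/(27060 + 1680) = 1/28740 ≈ 3.4795e-5)
(z + ((2703 + 7361) + 231)) - G = (3807 + ((2703 + 7361) + 231)) - 1*1/28740 = (3807 + (10064 + 231)) - 1/28740 = (3807 + 10295) - 1/28740 = 14102 - 1/28740 = 405291479/28740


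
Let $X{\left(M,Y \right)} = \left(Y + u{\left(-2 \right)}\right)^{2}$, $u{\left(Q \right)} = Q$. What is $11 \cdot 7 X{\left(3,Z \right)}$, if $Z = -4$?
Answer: $2772$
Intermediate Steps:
$X{\left(M,Y \right)} = \left(-2 + Y\right)^{2}$ ($X{\left(M,Y \right)} = \left(Y - 2\right)^{2} = \left(-2 + Y\right)^{2}$)
$11 \cdot 7 X{\left(3,Z \right)} = 11 \cdot 7 \left(-2 - 4\right)^{2} = 77 \left(-6\right)^{2} = 77 \cdot 36 = 2772$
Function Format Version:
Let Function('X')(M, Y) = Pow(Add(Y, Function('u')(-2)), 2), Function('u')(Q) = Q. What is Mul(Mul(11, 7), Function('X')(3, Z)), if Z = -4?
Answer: 2772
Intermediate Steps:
Function('X')(M, Y) = Pow(Add(-2, Y), 2) (Function('X')(M, Y) = Pow(Add(Y, -2), 2) = Pow(Add(-2, Y), 2))
Mul(Mul(11, 7), Function('X')(3, Z)) = Mul(Mul(11, 7), Pow(Add(-2, -4), 2)) = Mul(77, Pow(-6, 2)) = Mul(77, 36) = 2772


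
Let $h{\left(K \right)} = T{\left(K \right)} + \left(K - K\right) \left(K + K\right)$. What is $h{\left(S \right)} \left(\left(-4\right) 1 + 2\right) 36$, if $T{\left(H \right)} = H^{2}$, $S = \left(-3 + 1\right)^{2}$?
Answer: $-1152$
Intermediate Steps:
$S = 4$ ($S = \left(-2\right)^{2} = 4$)
$h{\left(K \right)} = K^{2}$ ($h{\left(K \right)} = K^{2} + \left(K - K\right) \left(K + K\right) = K^{2} + 0 \cdot 2 K = K^{2} + 0 = K^{2}$)
$h{\left(S \right)} \left(\left(-4\right) 1 + 2\right) 36 = 4^{2} \left(\left(-4\right) 1 + 2\right) 36 = 16 \left(-4 + 2\right) 36 = 16 \left(-2\right) 36 = \left(-32\right) 36 = -1152$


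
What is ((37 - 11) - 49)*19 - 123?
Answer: -560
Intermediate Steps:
((37 - 11) - 49)*19 - 123 = (26 - 49)*19 - 123 = -23*19 - 123 = -437 - 123 = -560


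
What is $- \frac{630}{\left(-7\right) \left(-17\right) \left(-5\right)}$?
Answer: $\frac{18}{17} \approx 1.0588$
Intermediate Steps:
$- \frac{630}{\left(-7\right) \left(-17\right) \left(-5\right)} = - \frac{630}{119 \left(-5\right)} = - \frac{630}{-595} = \left(-630\right) \left(- \frac{1}{595}\right) = \frac{18}{17}$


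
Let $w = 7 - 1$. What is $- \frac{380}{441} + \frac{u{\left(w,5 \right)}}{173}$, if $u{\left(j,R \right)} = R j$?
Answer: $- \frac{52510}{76293} \approx -0.68827$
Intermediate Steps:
$w = 6$ ($w = 7 - 1 = 6$)
$- \frac{380}{441} + \frac{u{\left(w,5 \right)}}{173} = - \frac{380}{441} + \frac{5 \cdot 6}{173} = \left(-380\right) \frac{1}{441} + 30 \cdot \frac{1}{173} = - \frac{380}{441} + \frac{30}{173} = - \frac{52510}{76293}$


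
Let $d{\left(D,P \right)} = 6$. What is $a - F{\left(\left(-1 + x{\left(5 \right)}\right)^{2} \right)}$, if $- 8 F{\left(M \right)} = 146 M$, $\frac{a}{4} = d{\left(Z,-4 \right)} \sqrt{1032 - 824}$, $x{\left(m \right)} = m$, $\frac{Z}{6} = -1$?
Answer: $292 + 96 \sqrt{13} \approx 638.13$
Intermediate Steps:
$Z = -6$ ($Z = 6 \left(-1\right) = -6$)
$a = 96 \sqrt{13}$ ($a = 4 \cdot 6 \sqrt{1032 - 824} = 4 \cdot 6 \sqrt{208} = 4 \cdot 6 \cdot 4 \sqrt{13} = 4 \cdot 24 \sqrt{13} = 96 \sqrt{13} \approx 346.13$)
$F{\left(M \right)} = - \frac{73 M}{4}$ ($F{\left(M \right)} = - \frac{146 M}{8} = - \frac{73 M}{4}$)
$a - F{\left(\left(-1 + x{\left(5 \right)}\right)^{2} \right)} = 96 \sqrt{13} - - \frac{73 \left(-1 + 5\right)^{2}}{4} = 96 \sqrt{13} - - \frac{73 \cdot 4^{2}}{4} = 96 \sqrt{13} - \left(- \frac{73}{4}\right) 16 = 96 \sqrt{13} - -292 = 96 \sqrt{13} + 292 = 292 + 96 \sqrt{13}$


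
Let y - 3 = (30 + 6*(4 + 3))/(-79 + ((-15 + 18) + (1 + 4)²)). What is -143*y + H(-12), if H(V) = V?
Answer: -4065/17 ≈ -239.12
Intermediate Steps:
y = 27/17 (y = 3 + (30 + 6*(4 + 3))/(-79 + ((-15 + 18) + (1 + 4)²)) = 3 + (30 + 6*7)/(-79 + (3 + 5²)) = 3 + (30 + 42)/(-79 + (3 + 25)) = 3 + 72/(-79 + 28) = 3 + 72/(-51) = 3 + 72*(-1/51) = 3 - 24/17 = 27/17 ≈ 1.5882)
-143*y + H(-12) = -143*27/17 - 12 = -3861/17 - 12 = -4065/17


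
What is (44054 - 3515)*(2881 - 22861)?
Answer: -809969220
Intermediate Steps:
(44054 - 3515)*(2881 - 22861) = 40539*(-19980) = -809969220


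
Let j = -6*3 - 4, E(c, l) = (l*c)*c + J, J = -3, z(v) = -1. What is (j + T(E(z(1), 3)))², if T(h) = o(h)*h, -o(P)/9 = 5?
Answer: 484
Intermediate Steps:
o(P) = -45 (o(P) = -9*5 = -45)
E(c, l) = -3 + l*c² (E(c, l) = (l*c)*c - 3 = (c*l)*c - 3 = l*c² - 3 = -3 + l*c²)
j = -22 (j = -18 - 4 = -22)
T(h) = -45*h
(j + T(E(z(1), 3)))² = (-22 - 45*(-3 + 3*(-1)²))² = (-22 - 45*(-3 + 3*1))² = (-22 - 45*(-3 + 3))² = (-22 - 45*0)² = (-22 + 0)² = (-22)² = 484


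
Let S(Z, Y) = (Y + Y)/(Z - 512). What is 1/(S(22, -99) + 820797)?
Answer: 245/201095364 ≈ 1.2183e-6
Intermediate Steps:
S(Z, Y) = 2*Y/(-512 + Z) (S(Z, Y) = (2*Y)/(-512 + Z) = 2*Y/(-512 + Z))
1/(S(22, -99) + 820797) = 1/(2*(-99)/(-512 + 22) + 820797) = 1/(2*(-99)/(-490) + 820797) = 1/(2*(-99)*(-1/490) + 820797) = 1/(99/245 + 820797) = 1/(201095364/245) = 245/201095364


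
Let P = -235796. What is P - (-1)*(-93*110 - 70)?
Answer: -246096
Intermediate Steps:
P - (-1)*(-93*110 - 70) = -235796 - (-1)*(-93*110 - 70) = -235796 - (-1)*(-10230 - 70) = -235796 - (-1)*(-10300) = -235796 - 1*10300 = -235796 - 10300 = -246096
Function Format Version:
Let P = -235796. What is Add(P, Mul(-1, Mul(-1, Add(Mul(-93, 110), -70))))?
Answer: -246096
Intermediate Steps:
Add(P, Mul(-1, Mul(-1, Add(Mul(-93, 110), -70)))) = Add(-235796, Mul(-1, Mul(-1, Add(Mul(-93, 110), -70)))) = Add(-235796, Mul(-1, Mul(-1, Add(-10230, -70)))) = Add(-235796, Mul(-1, Mul(-1, -10300))) = Add(-235796, Mul(-1, 10300)) = Add(-235796, -10300) = -246096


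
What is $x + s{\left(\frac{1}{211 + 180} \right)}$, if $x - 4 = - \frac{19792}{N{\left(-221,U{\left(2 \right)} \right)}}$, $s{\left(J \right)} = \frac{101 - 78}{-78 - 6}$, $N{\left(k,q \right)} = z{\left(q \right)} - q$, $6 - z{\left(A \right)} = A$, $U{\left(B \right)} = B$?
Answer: $- \frac{830951}{84} \approx -9892.3$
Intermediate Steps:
$z{\left(A \right)} = 6 - A$
$N{\left(k,q \right)} = 6 - 2 q$ ($N{\left(k,q \right)} = \left(6 - q\right) - q = 6 - 2 q$)
$s{\left(J \right)} = - \frac{23}{84}$ ($s{\left(J \right)} = \frac{23}{-84} = 23 \left(- \frac{1}{84}\right) = - \frac{23}{84}$)
$x = -9892$ ($x = 4 - \frac{19792}{6 - 4} = 4 - \frac{19792}{2} = 4 - 9896 = -9892$)
$x + s{\left(\frac{1}{211 + 180} \right)} = -9892 - \frac{23}{84} = - \frac{830951}{84}$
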